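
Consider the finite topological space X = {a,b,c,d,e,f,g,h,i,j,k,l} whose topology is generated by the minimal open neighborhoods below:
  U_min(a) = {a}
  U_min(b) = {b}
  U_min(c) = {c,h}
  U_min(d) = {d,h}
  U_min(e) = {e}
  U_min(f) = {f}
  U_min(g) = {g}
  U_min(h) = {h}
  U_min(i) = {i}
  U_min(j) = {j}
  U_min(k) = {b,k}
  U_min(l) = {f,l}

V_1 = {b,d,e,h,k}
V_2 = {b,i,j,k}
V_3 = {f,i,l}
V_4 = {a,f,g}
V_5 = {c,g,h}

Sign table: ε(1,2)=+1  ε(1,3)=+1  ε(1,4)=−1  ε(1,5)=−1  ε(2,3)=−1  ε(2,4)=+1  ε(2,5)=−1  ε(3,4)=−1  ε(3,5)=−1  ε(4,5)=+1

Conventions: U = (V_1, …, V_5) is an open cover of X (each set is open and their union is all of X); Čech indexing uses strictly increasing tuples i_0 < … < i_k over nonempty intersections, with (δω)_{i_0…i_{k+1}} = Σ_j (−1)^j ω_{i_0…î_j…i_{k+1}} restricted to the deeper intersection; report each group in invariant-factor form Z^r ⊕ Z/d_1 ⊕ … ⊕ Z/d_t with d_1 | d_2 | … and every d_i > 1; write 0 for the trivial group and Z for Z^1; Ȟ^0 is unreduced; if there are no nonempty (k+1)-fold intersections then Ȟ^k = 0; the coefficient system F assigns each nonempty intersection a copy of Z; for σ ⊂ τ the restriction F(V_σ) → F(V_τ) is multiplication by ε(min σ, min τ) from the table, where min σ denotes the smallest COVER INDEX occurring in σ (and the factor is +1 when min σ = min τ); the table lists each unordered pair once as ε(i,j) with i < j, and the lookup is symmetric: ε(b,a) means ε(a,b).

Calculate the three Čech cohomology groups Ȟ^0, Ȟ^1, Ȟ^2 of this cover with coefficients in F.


nerve of the cover:
  V12={b,k} V15={h} V23={i} V34={f} V45={g}
C dims 5,5; δ0: rk 5, SNF 1^4·2
Ȟ^0 = (5 − 5) − 0 = 0, so Ȟ^0 ≅ 0
Ȟ^1 = (5 − 0) − 5 = 0 plus torsion [2], so Ȟ^1 ≅ Z/2
Ȟ^2 = (0 − 0) − 0 = 0, so Ȟ^2 ≅ 0

Ȟ^0 = 0; Ȟ^1 = Z/2; Ȟ^2 = 0


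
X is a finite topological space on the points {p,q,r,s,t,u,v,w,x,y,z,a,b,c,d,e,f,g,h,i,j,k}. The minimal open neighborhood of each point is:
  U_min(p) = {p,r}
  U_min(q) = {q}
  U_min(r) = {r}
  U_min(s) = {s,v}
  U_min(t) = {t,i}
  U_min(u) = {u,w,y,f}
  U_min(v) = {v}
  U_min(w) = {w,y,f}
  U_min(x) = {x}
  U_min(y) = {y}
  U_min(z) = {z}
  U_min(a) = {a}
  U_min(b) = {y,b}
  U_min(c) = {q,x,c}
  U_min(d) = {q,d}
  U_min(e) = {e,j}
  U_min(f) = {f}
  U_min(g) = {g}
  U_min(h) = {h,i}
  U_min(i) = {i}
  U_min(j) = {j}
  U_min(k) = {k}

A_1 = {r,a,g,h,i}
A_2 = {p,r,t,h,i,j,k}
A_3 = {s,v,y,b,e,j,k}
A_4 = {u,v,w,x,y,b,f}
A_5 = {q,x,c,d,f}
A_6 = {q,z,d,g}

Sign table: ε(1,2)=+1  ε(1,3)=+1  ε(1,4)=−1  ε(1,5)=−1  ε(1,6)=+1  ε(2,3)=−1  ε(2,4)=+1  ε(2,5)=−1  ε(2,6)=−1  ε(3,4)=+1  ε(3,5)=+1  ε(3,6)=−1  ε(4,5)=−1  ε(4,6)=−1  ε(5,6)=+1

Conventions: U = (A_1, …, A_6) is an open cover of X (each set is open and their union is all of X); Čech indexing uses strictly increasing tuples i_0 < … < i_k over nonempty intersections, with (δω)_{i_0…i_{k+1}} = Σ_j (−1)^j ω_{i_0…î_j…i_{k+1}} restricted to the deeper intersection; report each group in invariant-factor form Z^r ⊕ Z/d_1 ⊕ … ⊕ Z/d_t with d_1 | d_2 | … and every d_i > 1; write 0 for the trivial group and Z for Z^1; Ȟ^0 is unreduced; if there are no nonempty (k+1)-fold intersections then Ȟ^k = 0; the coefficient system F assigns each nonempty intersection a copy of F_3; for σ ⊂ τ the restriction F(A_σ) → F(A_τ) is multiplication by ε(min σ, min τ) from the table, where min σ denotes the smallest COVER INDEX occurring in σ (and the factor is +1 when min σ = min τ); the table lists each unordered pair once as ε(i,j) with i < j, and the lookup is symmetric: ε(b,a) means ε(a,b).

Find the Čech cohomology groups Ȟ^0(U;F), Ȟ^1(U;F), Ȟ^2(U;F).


cover nerve:
  A12={r,h,i} A16={g} A23={j,k} A34={v,y,b} A45={x,f} A56={q,d}
C dims 6,6; δ0: rk_F3 5
Ȟ^0: (6−5)−0=1 ⇒ Z/3
Ȟ^1: (6−0)−5=1 ⇒ Z/3
Ȟ^2: (0−0)−0=0 ⇒ 0

Ȟ^0 = Z/3, Ȟ^1 = Z/3 and Ȟ^2 = 0


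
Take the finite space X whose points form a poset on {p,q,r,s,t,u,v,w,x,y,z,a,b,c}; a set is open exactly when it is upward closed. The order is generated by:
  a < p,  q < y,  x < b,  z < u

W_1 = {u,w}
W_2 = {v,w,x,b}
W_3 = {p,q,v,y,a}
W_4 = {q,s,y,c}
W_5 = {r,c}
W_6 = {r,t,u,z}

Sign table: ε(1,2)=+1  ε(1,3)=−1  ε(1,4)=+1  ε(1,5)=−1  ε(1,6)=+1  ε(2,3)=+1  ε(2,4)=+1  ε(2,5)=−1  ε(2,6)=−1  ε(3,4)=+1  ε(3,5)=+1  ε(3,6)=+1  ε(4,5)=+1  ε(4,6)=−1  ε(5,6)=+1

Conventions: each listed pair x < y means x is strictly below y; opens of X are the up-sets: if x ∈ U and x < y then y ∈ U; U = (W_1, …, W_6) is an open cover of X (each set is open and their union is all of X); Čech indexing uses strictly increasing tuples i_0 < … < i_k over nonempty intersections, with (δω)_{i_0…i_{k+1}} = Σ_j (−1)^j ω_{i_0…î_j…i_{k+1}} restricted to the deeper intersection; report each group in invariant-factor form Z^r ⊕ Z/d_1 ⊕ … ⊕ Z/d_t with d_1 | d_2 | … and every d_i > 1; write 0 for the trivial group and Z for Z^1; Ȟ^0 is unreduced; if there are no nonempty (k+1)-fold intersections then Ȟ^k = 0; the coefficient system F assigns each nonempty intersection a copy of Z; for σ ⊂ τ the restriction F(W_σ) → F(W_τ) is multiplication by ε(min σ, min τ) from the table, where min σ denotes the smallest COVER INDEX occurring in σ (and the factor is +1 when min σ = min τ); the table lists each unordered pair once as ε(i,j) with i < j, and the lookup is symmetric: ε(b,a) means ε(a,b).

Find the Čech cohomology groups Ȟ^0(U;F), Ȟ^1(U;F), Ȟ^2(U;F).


nonempty overlaps:
  W12={w} W16={u} W23={v} W34={q,y} W45={c} W56={r}
C dims 6,6; δ0: rk 5, SNF 1^5
degree 0: 6−5−0 = 1 → Ȟ^0 ≅ Z
degree 1: 6−0−5 = 1 → Ȟ^1 ≅ Z
degree 2: 0−0−0 = 0 → Ȟ^2 ≅ 0

Ȟ^0 = Z, Ȟ^1 = Z, Ȟ^2 = 0


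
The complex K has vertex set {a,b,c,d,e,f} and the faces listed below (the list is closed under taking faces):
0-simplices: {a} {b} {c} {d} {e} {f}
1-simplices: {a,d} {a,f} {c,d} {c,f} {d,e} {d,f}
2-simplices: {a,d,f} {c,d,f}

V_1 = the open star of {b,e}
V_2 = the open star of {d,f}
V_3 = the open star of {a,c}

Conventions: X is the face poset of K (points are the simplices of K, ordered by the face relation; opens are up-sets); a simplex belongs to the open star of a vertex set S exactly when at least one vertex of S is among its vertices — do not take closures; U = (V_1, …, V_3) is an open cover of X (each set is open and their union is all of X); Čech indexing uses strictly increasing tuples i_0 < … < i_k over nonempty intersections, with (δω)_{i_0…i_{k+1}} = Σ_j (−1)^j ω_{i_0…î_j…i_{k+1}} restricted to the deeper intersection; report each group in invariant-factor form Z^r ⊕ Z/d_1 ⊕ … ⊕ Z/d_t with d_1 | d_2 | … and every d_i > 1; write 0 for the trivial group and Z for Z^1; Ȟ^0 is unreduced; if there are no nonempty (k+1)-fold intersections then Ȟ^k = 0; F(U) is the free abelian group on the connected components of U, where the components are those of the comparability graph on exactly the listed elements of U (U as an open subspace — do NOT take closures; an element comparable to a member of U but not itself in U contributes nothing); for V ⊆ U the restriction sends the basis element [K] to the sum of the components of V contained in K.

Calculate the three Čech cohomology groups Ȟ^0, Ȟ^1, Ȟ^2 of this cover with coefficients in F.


Ȟ^0(U;F) ≅ Z^2,  Ȟ^1(U;F) ≅ 0,  Ȟ^2(U;F) ≅ 0

cover nerve:
  V1={{b},{e},{d,e}} V2={{d},{f},{a,d},{a,f},{c,d},{c,f},{d,e},{d,f},{a,d,f},{c,d,f}} V3={{a},{c},{a,d},{a,f},{c,d},{c,f},{a,d,f},{c,d,f}}
  V12={{d,e}} V23={{a,d},{a,f},{c,d},{c,f},{a,d,f},{c,d,f}}
components per intersection:
  V1: {{b}} {{e},{d,e}}
  V2: {{d},{f},{a,d},{a,f},{c,d},{c,f},{d,e},{d,f},{a,d,f},{c,d,f}}
  V3: {{a},{a,d},{a,f},{a,d,f}} {{c},{c,d},{c,f},{c,d,f}}
  V12: {{d,e}}
  V23: {{a,d},{a,f},{a,d,f}} {{c,d},{c,f},{c,d,f}}
C dims 5,3; δ0: rk 3, SNF 1^3
Ȟ^0: (5−3)−0=2 ⇒ Z^2
Ȟ^1: (3−0)−3=0 ⇒ 0
Ȟ^2: (0−0)−0=0 ⇒ 0


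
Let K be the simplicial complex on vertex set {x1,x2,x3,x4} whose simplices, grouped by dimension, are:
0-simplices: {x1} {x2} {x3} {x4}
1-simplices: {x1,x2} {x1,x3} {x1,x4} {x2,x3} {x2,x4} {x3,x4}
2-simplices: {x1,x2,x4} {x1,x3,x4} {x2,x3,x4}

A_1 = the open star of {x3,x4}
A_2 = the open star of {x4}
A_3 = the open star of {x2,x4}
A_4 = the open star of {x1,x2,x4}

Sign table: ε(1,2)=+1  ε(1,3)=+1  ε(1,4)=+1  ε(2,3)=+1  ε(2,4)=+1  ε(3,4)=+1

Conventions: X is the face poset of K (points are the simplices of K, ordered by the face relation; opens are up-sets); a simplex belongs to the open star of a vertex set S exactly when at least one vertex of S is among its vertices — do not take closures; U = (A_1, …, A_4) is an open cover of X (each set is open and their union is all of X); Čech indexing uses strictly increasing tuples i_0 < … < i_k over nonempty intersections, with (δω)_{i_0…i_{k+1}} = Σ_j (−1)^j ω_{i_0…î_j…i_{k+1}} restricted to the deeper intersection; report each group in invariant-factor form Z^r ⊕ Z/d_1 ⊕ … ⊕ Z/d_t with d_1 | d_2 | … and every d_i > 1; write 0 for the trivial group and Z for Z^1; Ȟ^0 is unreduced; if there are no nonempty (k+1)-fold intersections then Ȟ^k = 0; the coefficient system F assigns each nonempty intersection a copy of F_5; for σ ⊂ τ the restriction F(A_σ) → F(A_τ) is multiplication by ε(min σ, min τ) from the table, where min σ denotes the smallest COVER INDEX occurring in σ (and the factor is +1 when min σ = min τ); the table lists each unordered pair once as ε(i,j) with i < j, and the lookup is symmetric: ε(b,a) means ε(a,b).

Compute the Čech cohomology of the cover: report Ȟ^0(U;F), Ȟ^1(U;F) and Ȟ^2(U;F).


Ȟ^0(U;F) ≅ Z/5, Ȟ^1(U;F) ≅ 0 and Ȟ^2(U;F) ≅ 0

nonempty overlaps:
  A1={{x3},{x4},{x1,x3},{x1,x4},{x2,x3},{x2,x4},{x3,x4},{x1,x2,x4},{x1,x3,x4},{x2,x3,x4}} A2={{x4},{x1,x4},{x2,x4},{x3,x4},{x1,x2,x4},{x1,x3,x4},{x2,x3,x4}} A3={{x2},{x4},{x1,x2},{x1,x4},{x2,x3},{x2,x4},{x3,x4},{x1,x2,x4},{x1,x3,x4},{x2,x3,x4}} A4={{x1},{x2},{x4},{x1,x2},{x1,x3},{x1,x4},{x2,x3},{x2,x4},{x3,x4},{x1,x2,x4},{x1,x3,x4},{x2,x3,x4}}
  A12={{x4},{x1,x4},{x2,x4},{x3,x4},{x1,x2,x4},{x1,x3,x4},{x2,x3,x4}} A13={{x4},{x1,x4},{x2,x3},{x2,x4},{x3,x4},{x1,x2,x4},{x1,x3,x4},{x2,x3,x4}} A14={{x4},{x1,x3},{x1,x4},{x2,x3},{x2,x4},{x3,x4},{x1,x2,x4},{x1,x3,x4},{x2,x3,x4}} A23={{x4},{x1,x4},{x2,x4},{x3,x4},{x1,x2,x4},{x1,x3,x4},{x2,x3,x4}} A24={{x4},{x1,x4},{x2,x4},{x3,x4},{x1,x2,x4},{x1,x3,x4},{x2,x3,x4}} A34={{x2},{x4},{x1,x2},{x1,x4},{x2,x3},{x2,x4},{x3,x4},{x1,x2,x4},{x1,x3,x4},{x2,x3,x4}}
  A123={{x4},{x1,x4},{x2,x4},{x3,x4},{x1,x2,x4},{x1,x3,x4},{x2,x3,x4}} A124={{x4},{x1,x4},{x2,x4},{x3,x4},{x1,x2,x4},{x1,x3,x4},{x2,x3,x4}} A134={{x4},{x1,x4},{x2,x3},{x2,x4},{x3,x4},{x1,x2,x4},{x1,x3,x4},{x2,x3,x4}} A234={{x4},{x1,x4},{x2,x4},{x3,x4},{x1,x2,x4},{x1,x3,x4},{x2,x3,x4}}
  A1234={{x4},{x1,x4},{x2,x4},{x3,x4},{x1,x2,x4},{x1,x3,x4},{x2,x3,x4}}
C dims 4,6,4,1; δ0: rk_F5 3; δ1: rk_F5 3; δ2: rk_F5 1
degree 0: 4−3−0 = 1 → Ȟ^0 ≅ Z/5
degree 1: 6−3−3 = 0 → Ȟ^1 ≅ 0
degree 2: 4−1−3 = 0 → Ȟ^2 ≅ 0


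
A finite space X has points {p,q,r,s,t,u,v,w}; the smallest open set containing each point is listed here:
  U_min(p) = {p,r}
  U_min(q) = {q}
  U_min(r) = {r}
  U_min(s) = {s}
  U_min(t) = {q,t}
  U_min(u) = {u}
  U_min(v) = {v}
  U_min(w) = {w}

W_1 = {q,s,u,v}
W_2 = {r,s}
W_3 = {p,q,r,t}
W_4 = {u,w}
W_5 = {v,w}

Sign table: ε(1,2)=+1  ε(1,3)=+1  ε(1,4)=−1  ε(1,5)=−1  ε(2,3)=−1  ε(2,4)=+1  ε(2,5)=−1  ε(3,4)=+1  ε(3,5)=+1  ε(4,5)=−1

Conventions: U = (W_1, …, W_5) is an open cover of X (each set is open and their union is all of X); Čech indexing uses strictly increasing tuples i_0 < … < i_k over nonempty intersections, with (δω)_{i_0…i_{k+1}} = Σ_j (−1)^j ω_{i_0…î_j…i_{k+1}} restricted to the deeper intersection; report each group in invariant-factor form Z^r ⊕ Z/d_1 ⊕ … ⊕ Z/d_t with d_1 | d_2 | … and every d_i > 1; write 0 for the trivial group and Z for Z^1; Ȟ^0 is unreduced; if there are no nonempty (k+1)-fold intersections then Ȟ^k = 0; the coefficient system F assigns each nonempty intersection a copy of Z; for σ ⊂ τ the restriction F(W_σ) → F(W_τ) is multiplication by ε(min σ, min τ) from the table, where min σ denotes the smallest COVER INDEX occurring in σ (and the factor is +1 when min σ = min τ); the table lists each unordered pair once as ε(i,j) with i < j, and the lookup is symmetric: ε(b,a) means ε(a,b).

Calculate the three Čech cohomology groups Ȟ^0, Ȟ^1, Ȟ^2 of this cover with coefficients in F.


intersection data:
  W12={s} W13={q} W14={u} W15={v} W23={r} W45={w}
C dims 5,6; δ0: rk 5, SNF 1^4·2
Ȟ^0 = (5 − 5) − 0 = 0, so Ȟ^0 ≅ 0
Ȟ^1 = (6 − 0) − 5 = 1 plus torsion [2], so Ȟ^1 ≅ Z ⊕ Z/2
Ȟ^2 = (0 − 0) − 0 = 0, so Ȟ^2 ≅ 0

Ȟ^0 = 0,  Ȟ^1 = Z ⊕ Z/2,  Ȟ^2 = 0


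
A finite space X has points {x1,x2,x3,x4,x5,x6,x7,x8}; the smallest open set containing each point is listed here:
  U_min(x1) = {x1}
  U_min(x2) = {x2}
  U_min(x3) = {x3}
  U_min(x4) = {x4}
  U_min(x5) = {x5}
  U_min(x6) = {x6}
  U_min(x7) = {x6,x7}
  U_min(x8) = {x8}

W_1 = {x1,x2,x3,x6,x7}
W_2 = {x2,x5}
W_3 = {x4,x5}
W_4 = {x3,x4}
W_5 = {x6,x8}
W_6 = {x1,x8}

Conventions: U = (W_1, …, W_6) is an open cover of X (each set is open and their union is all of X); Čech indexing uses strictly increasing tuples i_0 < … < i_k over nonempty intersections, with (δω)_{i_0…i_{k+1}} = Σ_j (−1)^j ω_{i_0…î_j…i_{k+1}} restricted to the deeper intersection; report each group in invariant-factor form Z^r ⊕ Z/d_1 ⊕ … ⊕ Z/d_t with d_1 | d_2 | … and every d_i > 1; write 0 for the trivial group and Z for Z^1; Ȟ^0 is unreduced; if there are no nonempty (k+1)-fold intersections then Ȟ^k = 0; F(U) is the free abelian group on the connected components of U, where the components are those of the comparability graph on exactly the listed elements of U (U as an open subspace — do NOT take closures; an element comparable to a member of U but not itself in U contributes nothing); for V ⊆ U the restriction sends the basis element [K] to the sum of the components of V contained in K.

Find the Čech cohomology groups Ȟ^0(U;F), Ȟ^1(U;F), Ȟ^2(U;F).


Ȟ^0 = Z^7, Ȟ^1 = 0, Ȟ^2 = 0

nonempty overlaps:
  W12={x2} W14={x3} W15={x6} W16={x1} W23={x5} W34={x4} W56={x8}
components per intersection:
  W1: {x1} {x2} {x3} {x6,x7}
  W2: {x2} {x5}
  W3: {x4} {x5}
  W4: {x3} {x4}
  W5: {x6} {x8}
  W6: {x1} {x8}
  W12: {x2}
  W14: {x3}
  W15: {x6}
  W16: {x1}
  W23: {x5}
  W34: {x4}
  W56: {x8}
C dims 14,7; δ0: rk 7, SNF 1^7
degree 0: 14−7−0 = 7 → Ȟ^0 ≅ Z^7
degree 1: 7−0−7 = 0 → Ȟ^1 ≅ 0
degree 2: 0−0−0 = 0 → Ȟ^2 ≅ 0


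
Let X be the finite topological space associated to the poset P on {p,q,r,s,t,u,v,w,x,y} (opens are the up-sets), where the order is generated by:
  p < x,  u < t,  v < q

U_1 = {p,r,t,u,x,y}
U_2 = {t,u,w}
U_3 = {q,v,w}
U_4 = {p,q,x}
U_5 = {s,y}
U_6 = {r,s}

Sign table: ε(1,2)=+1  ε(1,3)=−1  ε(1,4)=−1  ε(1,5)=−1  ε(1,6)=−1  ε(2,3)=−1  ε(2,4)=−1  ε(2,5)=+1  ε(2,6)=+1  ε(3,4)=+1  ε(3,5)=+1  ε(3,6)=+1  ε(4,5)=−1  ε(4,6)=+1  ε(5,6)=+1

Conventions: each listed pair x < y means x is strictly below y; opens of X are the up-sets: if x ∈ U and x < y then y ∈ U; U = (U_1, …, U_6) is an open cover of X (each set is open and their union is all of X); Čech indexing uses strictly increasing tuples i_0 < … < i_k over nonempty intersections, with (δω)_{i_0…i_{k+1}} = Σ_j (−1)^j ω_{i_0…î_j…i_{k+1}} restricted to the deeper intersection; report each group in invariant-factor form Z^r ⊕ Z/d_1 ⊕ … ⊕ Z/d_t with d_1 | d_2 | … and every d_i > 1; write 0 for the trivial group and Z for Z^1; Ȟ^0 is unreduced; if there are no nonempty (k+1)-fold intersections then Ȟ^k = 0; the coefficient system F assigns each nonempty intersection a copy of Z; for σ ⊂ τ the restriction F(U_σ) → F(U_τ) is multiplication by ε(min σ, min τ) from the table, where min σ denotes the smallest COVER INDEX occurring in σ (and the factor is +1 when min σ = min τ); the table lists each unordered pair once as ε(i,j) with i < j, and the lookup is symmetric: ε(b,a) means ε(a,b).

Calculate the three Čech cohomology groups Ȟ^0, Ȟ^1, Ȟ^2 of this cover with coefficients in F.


nerve of the cover:
  U12={t,u} U14={p,x} U15={y} U16={r} U23={w} U34={q} U56={s}
C dims 6,7; δ0: rk 5, SNF 1^5
Ȟ^0 = (6 − 5) − 0 = 1, so Ȟ^0 ≅ Z
Ȟ^1 = (7 − 0) − 5 = 2, so Ȟ^1 ≅ Z^2
Ȟ^2 = (0 − 0) − 0 = 0, so Ȟ^2 ≅ 0

Ȟ^0(U;F) ≅ Z,  Ȟ^1(U;F) ≅ Z^2,  Ȟ^2(U;F) ≅ 0


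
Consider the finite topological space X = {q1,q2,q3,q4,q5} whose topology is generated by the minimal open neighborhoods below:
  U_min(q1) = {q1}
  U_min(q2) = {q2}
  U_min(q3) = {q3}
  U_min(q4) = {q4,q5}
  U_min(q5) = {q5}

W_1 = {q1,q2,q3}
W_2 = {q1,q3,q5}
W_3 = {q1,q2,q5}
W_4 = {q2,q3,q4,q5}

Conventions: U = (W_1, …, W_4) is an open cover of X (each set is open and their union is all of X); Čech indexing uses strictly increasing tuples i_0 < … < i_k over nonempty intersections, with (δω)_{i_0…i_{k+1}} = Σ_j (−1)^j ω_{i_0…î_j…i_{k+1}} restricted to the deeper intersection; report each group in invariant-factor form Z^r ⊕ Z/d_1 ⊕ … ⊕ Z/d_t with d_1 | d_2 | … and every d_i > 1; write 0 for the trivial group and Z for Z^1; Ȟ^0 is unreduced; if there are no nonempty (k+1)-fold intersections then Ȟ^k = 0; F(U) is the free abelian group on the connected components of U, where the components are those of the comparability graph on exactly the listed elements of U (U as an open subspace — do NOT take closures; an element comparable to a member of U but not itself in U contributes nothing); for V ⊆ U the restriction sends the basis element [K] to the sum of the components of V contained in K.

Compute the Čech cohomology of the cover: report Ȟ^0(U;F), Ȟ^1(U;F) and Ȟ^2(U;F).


Ȟ^0 = Z^4, Ȟ^1 = 0, Ȟ^2 = 0

nonempty intersections:
  W12={q1,q3} W13={q1,q2} W14={q2,q3} W23={q1,q5} W24={q3,q5} W34={q2,q5}
  W123={q1} W124={q3} W134={q2} W234={q5}
components per intersection:
  W1: {q1} {q2} {q3}
  W2: {q1} {q3} {q5}
  W3: {q1} {q2} {q5}
  W4: {q2} {q3} {q4,q5}
  W12: {q1} {q3}
  W13: {q1} {q2}
  W14: {q2} {q3}
  W23: {q1} {q5}
  W24: {q3} {q5}
  W34: {q2} {q5}
  W123: {q1}
  W124: {q3}
  W134: {q2}
  W234: {q5}
C dims 12,12,4; δ0: rk 8, SNF 1^8; δ1: rk 4, SNF 1^4
Ȟ^0: (12−8)−0=4 ⇒ Z^4
Ȟ^1: (12−4)−8=0 ⇒ 0
Ȟ^2: (4−0)−4=0 ⇒ 0


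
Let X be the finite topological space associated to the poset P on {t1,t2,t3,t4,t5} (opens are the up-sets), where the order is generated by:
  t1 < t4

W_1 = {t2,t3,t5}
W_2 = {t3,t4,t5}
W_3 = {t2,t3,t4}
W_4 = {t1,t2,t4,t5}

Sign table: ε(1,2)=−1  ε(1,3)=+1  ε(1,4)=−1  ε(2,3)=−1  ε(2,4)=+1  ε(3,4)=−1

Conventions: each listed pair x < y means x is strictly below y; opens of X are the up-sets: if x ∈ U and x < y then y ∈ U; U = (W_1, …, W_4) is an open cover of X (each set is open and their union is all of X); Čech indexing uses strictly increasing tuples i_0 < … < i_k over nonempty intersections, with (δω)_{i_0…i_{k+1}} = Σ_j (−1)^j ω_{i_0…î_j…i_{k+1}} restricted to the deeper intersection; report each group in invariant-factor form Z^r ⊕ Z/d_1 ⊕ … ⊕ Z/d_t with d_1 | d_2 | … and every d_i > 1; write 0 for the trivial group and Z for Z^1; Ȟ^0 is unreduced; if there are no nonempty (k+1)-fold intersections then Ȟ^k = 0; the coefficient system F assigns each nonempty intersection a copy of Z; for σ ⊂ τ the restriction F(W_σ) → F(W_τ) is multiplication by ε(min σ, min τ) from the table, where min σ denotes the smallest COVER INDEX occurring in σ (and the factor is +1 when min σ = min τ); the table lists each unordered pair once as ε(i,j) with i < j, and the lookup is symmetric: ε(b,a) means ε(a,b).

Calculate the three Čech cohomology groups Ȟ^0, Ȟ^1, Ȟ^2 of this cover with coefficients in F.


nonempty intersections:
  W12={t3,t5} W13={t2,t3} W14={t2,t5} W23={t3,t4} W24={t4,t5} W34={t2,t4}
  W123={t3} W124={t5} W134={t2} W234={t4}
C dims 4,6,4; δ0: rk 3, SNF 1^3; δ1: rk 3, SNF 1^3
Ȟ^0: (4−3)−0=1 ⇒ Z
Ȟ^1: (6−3)−3=0 ⇒ 0
Ȟ^2: (4−0)−3=1 ⇒ Z

Ȟ^0 = Z,  Ȟ^1 = 0,  Ȟ^2 = Z


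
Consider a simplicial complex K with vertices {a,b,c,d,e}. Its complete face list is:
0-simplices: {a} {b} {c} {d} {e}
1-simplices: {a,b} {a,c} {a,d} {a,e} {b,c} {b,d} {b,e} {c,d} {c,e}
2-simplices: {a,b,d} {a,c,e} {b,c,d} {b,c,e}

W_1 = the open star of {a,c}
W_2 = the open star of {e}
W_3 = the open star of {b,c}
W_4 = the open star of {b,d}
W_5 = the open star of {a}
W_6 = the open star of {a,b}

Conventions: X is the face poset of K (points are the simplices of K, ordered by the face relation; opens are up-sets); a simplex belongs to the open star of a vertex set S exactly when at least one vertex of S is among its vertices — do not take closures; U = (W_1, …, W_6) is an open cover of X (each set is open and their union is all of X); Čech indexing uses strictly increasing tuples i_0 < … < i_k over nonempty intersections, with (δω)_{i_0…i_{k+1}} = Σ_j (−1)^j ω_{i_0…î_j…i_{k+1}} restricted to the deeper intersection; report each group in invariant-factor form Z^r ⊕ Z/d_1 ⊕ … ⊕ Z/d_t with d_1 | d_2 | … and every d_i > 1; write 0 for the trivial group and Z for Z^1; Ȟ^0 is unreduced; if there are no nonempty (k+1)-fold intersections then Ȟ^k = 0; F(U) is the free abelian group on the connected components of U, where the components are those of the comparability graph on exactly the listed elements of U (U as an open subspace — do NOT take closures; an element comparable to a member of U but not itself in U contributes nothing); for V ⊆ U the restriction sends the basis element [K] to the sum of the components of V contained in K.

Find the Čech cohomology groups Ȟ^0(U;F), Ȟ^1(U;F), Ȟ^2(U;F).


Ȟ^0 = Z, Ȟ^1 = Z, Ȟ^2 = 0

cover nerve:
  W1={{a},{c},{a,b},{a,c},{a,d},{a,e},{b,c},{c,d},{c,e},{a,b,d},{a,c,e},{b,c,d},{b,c,e}} W2={{e},{a,e},{b,e},{c,e},{a,c,e},{b,c,e}} W3={{b},{c},{a,b},{a,c},{b,c},{b,d},{b,e},{c,d},{c,e},{a,b,d},{a,c,e},{b,c,d},{b,c,e}} W4={{b},{d},{a,b},{a,d},{b,c},{b,d},{b,e},{c,d},{a,b,d},{b,c,d},{b,c,e}} W5={{a},{a,b},{a,c},{a,d},{a,e},{a,b,d},{a,c,e}} W6={{a},{b},{a,b},{a,c},{a,d},{a,e},{b,c},{b,d},{b,e},{a,b,d},{a,c,e},{b,c,d},{b,c,e}}
  W12={{a,e},{c,e},{a,c,e},{b,c,e}} W13={{c},{a,b},{a,c},{b,c},{c,d},{c,e},{a,b,d},{a,c,e},{b,c,d},{b,c,e}} W14={{a,b},{a,d},{b,c},{c,d},{a,b,d},{b,c,d},{b,c,e}} W15={{a},{a,b},{a,c},{a,d},{a,e},{a,b,d},{a,c,e}} W16={{a},{a,b},{a,c},{a,d},{a,e},{b,c},{a,b,d},{a,c,e},{b,c,d},{b,c,e}} W23={{b,e},{c,e},{a,c,e},{b,c,e}} W24={{b,e},{b,c,e}} W25={{a,e},{a,c,e}} W26={{a,e},{b,e},{a,c,e},{b,c,e}} W34={{b},{a,b},{b,c},{b,d},{b,e},{c,d},{a,b,d},{b,c,d},{b,c,e}} W35={{a,b},{a,c},{a,b,d},{a,c,e}} W36={{b},{a,b},{a,c},{b,c},{b,d},{b,e},{a,b,d},{a,c,e},{b,c,d},{b,c,e}} W45={{a,b},{a,d},{a,b,d}} W46={{b},{a,b},{a,d},{b,c},{b,d},{b,e},{a,b,d},{b,c,d},{b,c,e}} W56={{a},{a,b},{a,c},{a,d},{a,e},{a,b,d},{a,c,e}}
  W123={{c,e},{a,c,e},{b,c,e}} W124={{b,c,e}} W125={{a,e},{a,c,e}} W126={{a,e},{a,c,e},{b,c,e}} W134={{a,b},{b,c},{c,d},{a,b,d},{b,c,d},{b,c,e}} W135={{a,b},{a,c},{a,b,d},{a,c,e}} W136={{a,b},{a,c},{b,c},{a,b,d},{a,c,e},{b,c,d},{b,c,e}} W145={{a,b},{a,d},{a,b,d}} W146={{a,b},{a,d},{b,c},{a,b,d},{b,c,d},{b,c,e}} W156={{a},{a,b},{a,c},{a,d},{a,e},{a,b,d},{a,c,e}} W234={{b,e},{b,c,e}} W235={{a,c,e}} W236={{b,e},{a,c,e},{b,c,e}} W246={{b,e},{b,c,e}} W256={{a,e},{a,c,e}} W345={{a,b},{a,b,d}} W346={{b},{a,b},{b,c},{b,d},{b,e},{a,b,d},{b,c,d},{b,c,e}} W356={{a,b},{a,c},{a,b,d},{a,c,e}} W456={{a,b},{a,d},{a,b,d}}
  W1234={{b,c,e}} W1235={{a,c,e}} W1236={{a,c,e},{b,c,e}} W1246={{b,c,e}} W1256={{a,e},{a,c,e}} W1345={{a,b},{a,b,d}} W1346={{a,b},{b,c},{a,b,d},{b,c,d},{b,c,e}} W1356={{a,b},{a,c},{a,b,d},{a,c,e}} W1456={{a,b},{a,d},{a,b,d}} W2346={{b,e},{b,c,e}} W2356={{a,c,e}} W3456={{a,b},{a,b,d}}
  W12346={{b,c,e}} W12356={{a,c,e}} W13456={{a,b},{a,b,d}}
components per intersection:
  W1: {{a},{c},{a,b},{a,c},{a,d},{a,e},{b,c},{c,d},{c,e},{a,b,d},{a,c,e},{b,c,d},{b,c,e}}
  W2: {{e},{a,e},{b,e},{c,e},{a,c,e},{b,c,e}}
  W3: {{b},{c},{a,b},{a,c},{b,c},{b,d},{b,e},{c,d},{c,e},{a,b,d},{a,c,e},{b,c,d},{b,c,e}}
  W4: {{b},{d},{a,b},{a,d},{b,c},{b,d},{b,e},{c,d},{a,b,d},{b,c,d},{b,c,e}}
  W5: {{a},{a,b},{a,c},{a,d},{a,e},{a,b,d},{a,c,e}}
  W6: {{a},{b},{a,b},{a,c},{a,d},{a,e},{b,c},{b,d},{b,e},{a,b,d},{a,c,e},{b,c,d},{b,c,e}}
  W12: {{a,e},{c,e},{a,c,e},{b,c,e}}
  W13: {{c},{a,c},{b,c},{c,d},{c,e},{a,c,e},{b,c,d},{b,c,e}} {{a,b},{a,b,d}}
  W14: {{a,b},{a,d},{a,b,d}} {{b,c},{c,d},{b,c,d},{b,c,e}}
  W15: {{a},{a,b},{a,c},{a,d},{a,e},{a,b,d},{a,c,e}}
  W16: {{a},{a,b},{a,c},{a,d},{a,e},{a,b,d},{a,c,e}} {{b,c},{b,c,d},{b,c,e}}
  W23: {{b,e},{c,e},{a,c,e},{b,c,e}}
  W24: {{b,e},{b,c,e}}
  W25: {{a,e},{a,c,e}}
  W26: {{a,e},{a,c,e}} {{b,e},{b,c,e}}
  W34: {{b},{a,b},{b,c},{b,d},{b,e},{c,d},{a,b,d},{b,c,d},{b,c,e}}
  W35: {{a,b},{a,b,d}} {{a,c},{a,c,e}}
  W36: {{b},{a,b},{b,c},{b,d},{b,e},{a,b,d},{b,c,d},{b,c,e}} {{a,c},{a,c,e}}
  W45: {{a,b},{a,d},{a,b,d}}
  W46: {{b},{a,b},{a,d},{b,c},{b,d},{b,e},{a,b,d},{b,c,d},{b,c,e}}
  W56: {{a},{a,b},{a,c},{a,d},{a,e},{a,b,d},{a,c,e}}
  W123: {{c,e},{a,c,e},{b,c,e}}
  W124: {{b,c,e}}
  W125: {{a,e},{a,c,e}}
  W126: {{a,e},{a,c,e}} {{b,c,e}}
  W134: {{a,b},{a,b,d}} {{b,c},{c,d},{b,c,d},{b,c,e}}
  W135: {{a,b},{a,b,d}} {{a,c},{a,c,e}}
  W136: {{a,b},{a,b,d}} {{a,c},{a,c,e}} {{b,c},{b,c,d},{b,c,e}}
  W145: {{a,b},{a,d},{a,b,d}}
  W146: {{a,b},{a,d},{a,b,d}} {{b,c},{b,c,d},{b,c,e}}
  W156: {{a},{a,b},{a,c},{a,d},{a,e},{a,b,d},{a,c,e}}
  W234: {{b,e},{b,c,e}}
  W235: {{a,c,e}}
  W236: {{b,e},{b,c,e}} {{a,c,e}}
  W246: {{b,e},{b,c,e}}
  W256: {{a,e},{a,c,e}}
  W345: {{a,b},{a,b,d}}
  W346: {{b},{a,b},{b,c},{b,d},{b,e},{a,b,d},{b,c,d},{b,c,e}}
  W356: {{a,b},{a,b,d}} {{a,c},{a,c,e}}
  W456: {{a,b},{a,d},{a,b,d}}
  W1234: {{b,c,e}}
  W1235: {{a,c,e}}
  W1236: {{a,c,e}} {{b,c,e}}
  W1246: {{b,c,e}}
  W1256: {{a,e},{a,c,e}}
  W1345: {{a,b},{a,b,d}}
  W1346: {{a,b},{a,b,d}} {{b,c},{b,c,d},{b,c,e}}
  W1356: {{a,b},{a,b,d}} {{a,c},{a,c,e}}
  W1456: {{a,b},{a,d},{a,b,d}}
  W2346: {{b,e},{b,c,e}}
  W2356: {{a,c,e}}
  W3456: {{a,b},{a,b,d}}
  W12346: {{b,c,e}}
  W12356: {{a,c,e}}
  W13456: {{a,b},{a,b,d}}
C dims 6,21,27,15; δ0: rk 5, SNF 1^5; δ1: rk 15, SNF 1^15; δ2: rk 12, SNF 1^12
Ȟ^0: (6−5)−0=1 ⇒ Z
Ȟ^1: (21−15)−5=1 ⇒ Z
Ȟ^2: (27−12)−15=0 ⇒ 0


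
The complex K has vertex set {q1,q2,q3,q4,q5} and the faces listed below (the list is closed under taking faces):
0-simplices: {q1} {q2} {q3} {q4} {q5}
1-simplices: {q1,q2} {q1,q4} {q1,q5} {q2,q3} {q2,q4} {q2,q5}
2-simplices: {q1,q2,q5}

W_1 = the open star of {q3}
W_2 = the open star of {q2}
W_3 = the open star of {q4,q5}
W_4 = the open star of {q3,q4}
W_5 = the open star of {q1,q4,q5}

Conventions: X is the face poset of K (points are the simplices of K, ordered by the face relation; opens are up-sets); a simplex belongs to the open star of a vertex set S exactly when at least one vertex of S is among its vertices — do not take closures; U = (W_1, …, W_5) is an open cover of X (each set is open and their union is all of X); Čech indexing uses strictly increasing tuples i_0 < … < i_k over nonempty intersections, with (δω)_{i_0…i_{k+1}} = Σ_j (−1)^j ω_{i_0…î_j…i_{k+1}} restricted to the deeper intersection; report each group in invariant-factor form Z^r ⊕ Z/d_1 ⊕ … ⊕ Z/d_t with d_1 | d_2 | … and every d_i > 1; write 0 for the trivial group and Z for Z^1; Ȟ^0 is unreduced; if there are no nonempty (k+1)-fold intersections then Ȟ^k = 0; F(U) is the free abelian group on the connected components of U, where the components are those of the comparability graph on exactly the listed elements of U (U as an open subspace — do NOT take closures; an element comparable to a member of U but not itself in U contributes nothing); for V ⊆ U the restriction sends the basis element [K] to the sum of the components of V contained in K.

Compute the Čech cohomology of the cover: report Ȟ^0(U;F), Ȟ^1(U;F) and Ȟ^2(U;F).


cover nerve:
  W1={{q3},{q2,q3}} W2={{q2},{q1,q2},{q2,q3},{q2,q4},{q2,q5},{q1,q2,q5}} W3={{q4},{q5},{q1,q4},{q1,q5},{q2,q4},{q2,q5},{q1,q2,q5}} W4={{q3},{q4},{q1,q4},{q2,q3},{q2,q4}} W5={{q1},{q4},{q5},{q1,q2},{q1,q4},{q1,q5},{q2,q4},{q2,q5},{q1,q2,q5}}
  W12={{q2,q3}} W14={{q3},{q2,q3}} W23={{q2,q4},{q2,q5},{q1,q2,q5}} W24={{q2,q3},{q2,q4}} W25={{q1,q2},{q2,q4},{q2,q5},{q1,q2,q5}} W34={{q4},{q1,q4},{q2,q4}} W35={{q4},{q5},{q1,q4},{q1,q5},{q2,q4},{q2,q5},{q1,q2,q5}} W45={{q4},{q1,q4},{q2,q4}}
  W124={{q2,q3}} W234={{q2,q4}} W235={{q2,q4},{q2,q5},{q1,q2,q5}} W245={{q2,q4}} W345={{q4},{q1,q4},{q2,q4}}
  W2345={{q2,q4}}
components per intersection:
  W1: {{q3},{q2,q3}}
  W2: {{q2},{q1,q2},{q2,q3},{q2,q4},{q2,q5},{q1,q2,q5}}
  W3: {{q4},{q1,q4},{q2,q4}} {{q5},{q1,q5},{q2,q5},{q1,q2,q5}}
  W4: {{q3},{q2,q3}} {{q4},{q1,q4},{q2,q4}}
  W5: {{q1},{q4},{q5},{q1,q2},{q1,q4},{q1,q5},{q2,q4},{q2,q5},{q1,q2,q5}}
  W12: {{q2,q3}}
  W14: {{q3},{q2,q3}}
  W23: {{q2,q4}} {{q2,q5},{q1,q2,q5}}
  W24: {{q2,q3}} {{q2,q4}}
  W25: {{q1,q2},{q2,q5},{q1,q2,q5}} {{q2,q4}}
  W34: {{q4},{q1,q4},{q2,q4}}
  W35: {{q4},{q1,q4},{q2,q4}} {{q5},{q1,q5},{q2,q5},{q1,q2,q5}}
  W45: {{q4},{q1,q4},{q2,q4}}
  W124: {{q2,q3}}
  W234: {{q2,q4}}
  W235: {{q2,q4}} {{q2,q5},{q1,q2,q5}}
  W245: {{q2,q4}}
  W345: {{q4},{q1,q4},{q2,q4}}
  W2345: {{q2,q4}}
C dims 7,12,6,1; δ0: rk 6, SNF 1^6; δ1: rk 5, SNF 1^5; δ2: rk 1, SNF 1^1
Ȟ^0: (7−6)−0=1 ⇒ Z
Ȟ^1: (12−5)−6=1 ⇒ Z
Ȟ^2: (6−1)−5=0 ⇒ 0

Ȟ^0 ≅ Z, Ȟ^1 ≅ Z, Ȟ^2 ≅ 0


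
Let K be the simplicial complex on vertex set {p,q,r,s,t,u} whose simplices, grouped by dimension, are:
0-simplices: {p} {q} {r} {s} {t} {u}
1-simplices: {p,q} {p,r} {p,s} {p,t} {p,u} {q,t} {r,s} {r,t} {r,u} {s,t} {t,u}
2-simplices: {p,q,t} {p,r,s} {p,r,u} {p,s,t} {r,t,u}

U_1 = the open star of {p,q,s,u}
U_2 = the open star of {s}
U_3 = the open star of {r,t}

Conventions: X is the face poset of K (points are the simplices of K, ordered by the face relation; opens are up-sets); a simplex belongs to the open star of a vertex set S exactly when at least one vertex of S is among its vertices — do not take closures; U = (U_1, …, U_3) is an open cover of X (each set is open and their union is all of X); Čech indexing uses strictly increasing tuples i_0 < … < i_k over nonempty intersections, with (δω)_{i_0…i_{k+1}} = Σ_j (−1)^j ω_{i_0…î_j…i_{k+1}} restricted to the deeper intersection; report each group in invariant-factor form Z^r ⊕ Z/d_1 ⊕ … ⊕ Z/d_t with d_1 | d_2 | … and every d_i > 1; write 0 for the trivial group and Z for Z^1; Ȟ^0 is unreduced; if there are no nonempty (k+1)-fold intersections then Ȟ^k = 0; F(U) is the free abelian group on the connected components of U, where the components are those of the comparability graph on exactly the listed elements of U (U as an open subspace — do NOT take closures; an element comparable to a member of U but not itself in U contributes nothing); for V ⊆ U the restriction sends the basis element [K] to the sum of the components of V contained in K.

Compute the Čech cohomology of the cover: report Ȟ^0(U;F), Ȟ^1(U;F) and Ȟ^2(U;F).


nerve simplices:
  U1={{p},{q},{s},{u},{p,q},{p,r},{p,s},{p,t},{p,u},{q,t},{r,s},{r,u},{s,t},{t,u},{p,q,t},{p,r,s},{p,r,u},{p,s,t},{r,t,u}} U2={{s},{p,s},{r,s},{s,t},{p,r,s},{p,s,t}} U3={{r},{t},{p,r},{p,t},{q,t},{r,s},{r,t},{r,u},{s,t},{t,u},{p,q,t},{p,r,s},{p,r,u},{p,s,t},{r,t,u}}
  U12={{s},{p,s},{r,s},{s,t},{p,r,s},{p,s,t}} U13={{p,r},{p,t},{q,t},{r,s},{r,u},{s,t},{t,u},{p,q,t},{p,r,s},{p,r,u},{p,s,t},{r,t,u}} U23={{r,s},{s,t},{p,r,s},{p,s,t}}
  U123={{r,s},{s,t},{p,r,s},{p,s,t}}
components per intersection:
  U1: {{p},{q},{s},{u},{p,q},{p,r},{p,s},{p,t},{p,u},{q,t},{r,s},{r,u},{s,t},{t,u},{p,q,t},{p,r,s},{p,r,u},{p,s,t},{r,t,u}}
  U2: {{s},{p,s},{r,s},{s,t},{p,r,s},{p,s,t}}
  U3: {{r},{t},{p,r},{p,t},{q,t},{r,s},{r,t},{r,u},{s,t},{t,u},{p,q,t},{p,r,s},{p,r,u},{p,s,t},{r,t,u}}
  U12: {{s},{p,s},{r,s},{s,t},{p,r,s},{p,s,t}}
  U13: {{p,r},{r,s},{r,u},{t,u},{p,r,s},{p,r,u},{r,t,u}} {{p,t},{q,t},{s,t},{p,q,t},{p,s,t}}
  U23: {{r,s},{p,r,s}} {{s,t},{p,s,t}}
  U123: {{r,s},{p,r,s}} {{s,t},{p,s,t}}
C dims 3,5,2; δ0: rk 2, SNF 1^2; δ1: rk 2, SNF 1^2
degree 0: 3−2−0 = 1 → Ȟ^0 ≅ Z
degree 1: 5−2−2 = 1 → Ȟ^1 ≅ Z
degree 2: 2−0−2 = 0 → Ȟ^2 ≅ 0

Ȟ^0 = Z,  Ȟ^1 = Z,  Ȟ^2 = 0


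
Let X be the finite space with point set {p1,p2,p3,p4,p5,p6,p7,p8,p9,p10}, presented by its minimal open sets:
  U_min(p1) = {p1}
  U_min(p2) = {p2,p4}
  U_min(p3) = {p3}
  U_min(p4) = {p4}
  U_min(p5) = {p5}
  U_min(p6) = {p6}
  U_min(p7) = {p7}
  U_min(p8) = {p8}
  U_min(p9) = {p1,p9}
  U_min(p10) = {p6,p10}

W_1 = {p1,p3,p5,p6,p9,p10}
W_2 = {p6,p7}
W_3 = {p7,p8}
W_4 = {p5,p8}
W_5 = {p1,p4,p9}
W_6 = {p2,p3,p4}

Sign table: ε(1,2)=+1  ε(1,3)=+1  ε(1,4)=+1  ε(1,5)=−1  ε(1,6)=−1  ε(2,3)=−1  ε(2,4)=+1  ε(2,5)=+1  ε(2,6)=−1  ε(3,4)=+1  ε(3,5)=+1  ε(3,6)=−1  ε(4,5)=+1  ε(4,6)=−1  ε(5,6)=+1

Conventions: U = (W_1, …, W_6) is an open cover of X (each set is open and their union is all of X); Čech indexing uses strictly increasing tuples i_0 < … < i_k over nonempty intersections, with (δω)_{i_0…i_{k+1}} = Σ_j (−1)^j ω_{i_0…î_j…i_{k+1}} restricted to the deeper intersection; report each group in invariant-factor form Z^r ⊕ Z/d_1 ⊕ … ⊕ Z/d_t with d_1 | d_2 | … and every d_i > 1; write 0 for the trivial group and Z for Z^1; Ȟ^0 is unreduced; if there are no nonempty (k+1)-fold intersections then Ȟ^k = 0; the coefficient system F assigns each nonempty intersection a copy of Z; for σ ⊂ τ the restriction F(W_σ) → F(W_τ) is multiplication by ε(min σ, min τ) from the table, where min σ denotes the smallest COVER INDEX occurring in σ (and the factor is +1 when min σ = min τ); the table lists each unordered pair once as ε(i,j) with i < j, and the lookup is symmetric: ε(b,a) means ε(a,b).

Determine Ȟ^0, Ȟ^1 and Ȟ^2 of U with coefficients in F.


Ȟ^0 ≅ 0; Ȟ^1 ≅ Z ⊕ Z/2; Ȟ^2 ≅ 0

nonempty overlaps:
  W12={p6} W14={p5} W15={p1,p9} W16={p3} W23={p7} W34={p8} W56={p4}
C dims 6,7; δ0: rk 6, SNF 1^5·2
degree 0: 6−6−0 = 0 → Ȟ^0 ≅ 0
degree 1: 7−0−6 = 1 plus torsion [2] → Ȟ^1 ≅ Z ⊕ Z/2
degree 2: 0−0−0 = 0 → Ȟ^2 ≅ 0


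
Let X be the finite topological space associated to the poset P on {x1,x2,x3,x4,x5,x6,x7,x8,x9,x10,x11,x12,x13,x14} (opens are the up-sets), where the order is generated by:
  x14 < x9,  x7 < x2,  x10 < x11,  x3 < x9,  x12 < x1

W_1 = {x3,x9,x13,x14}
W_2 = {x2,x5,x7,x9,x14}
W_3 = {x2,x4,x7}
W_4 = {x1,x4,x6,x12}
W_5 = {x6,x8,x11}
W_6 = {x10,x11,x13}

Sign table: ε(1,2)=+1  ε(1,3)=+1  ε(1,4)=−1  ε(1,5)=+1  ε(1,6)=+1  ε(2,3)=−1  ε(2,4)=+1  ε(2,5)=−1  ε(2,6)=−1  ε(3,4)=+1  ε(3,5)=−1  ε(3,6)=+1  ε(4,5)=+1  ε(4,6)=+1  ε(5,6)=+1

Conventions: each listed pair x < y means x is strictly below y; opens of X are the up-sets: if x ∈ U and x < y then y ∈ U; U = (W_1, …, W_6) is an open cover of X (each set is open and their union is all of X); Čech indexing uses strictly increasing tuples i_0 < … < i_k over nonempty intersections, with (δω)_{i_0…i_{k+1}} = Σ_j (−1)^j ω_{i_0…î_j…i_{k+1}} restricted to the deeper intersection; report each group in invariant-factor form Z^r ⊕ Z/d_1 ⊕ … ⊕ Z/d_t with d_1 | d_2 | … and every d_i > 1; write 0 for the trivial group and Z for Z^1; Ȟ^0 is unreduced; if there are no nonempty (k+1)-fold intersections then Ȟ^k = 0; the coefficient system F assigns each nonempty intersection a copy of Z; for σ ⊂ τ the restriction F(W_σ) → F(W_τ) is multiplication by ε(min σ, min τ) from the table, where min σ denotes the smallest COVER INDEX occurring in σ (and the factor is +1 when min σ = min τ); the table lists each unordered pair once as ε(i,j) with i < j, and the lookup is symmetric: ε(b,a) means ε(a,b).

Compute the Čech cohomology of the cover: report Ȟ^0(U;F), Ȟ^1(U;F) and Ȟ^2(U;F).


Ȟ^0(U;F) ≅ 0; Ȟ^1(U;F) ≅ Z/2; Ȟ^2(U;F) ≅ 0

nerve simplices:
  W12={x9,x14} W16={x13} W23={x2,x7} W34={x4} W45={x6} W56={x11}
C dims 6,6; δ0: rk 6, SNF 1^5·2
degree 0: 6−6−0 = 0 → Ȟ^0 ≅ 0
degree 1: 6−0−6 = 0 plus torsion [2] → Ȟ^1 ≅ Z/2
degree 2: 0−0−0 = 0 → Ȟ^2 ≅ 0


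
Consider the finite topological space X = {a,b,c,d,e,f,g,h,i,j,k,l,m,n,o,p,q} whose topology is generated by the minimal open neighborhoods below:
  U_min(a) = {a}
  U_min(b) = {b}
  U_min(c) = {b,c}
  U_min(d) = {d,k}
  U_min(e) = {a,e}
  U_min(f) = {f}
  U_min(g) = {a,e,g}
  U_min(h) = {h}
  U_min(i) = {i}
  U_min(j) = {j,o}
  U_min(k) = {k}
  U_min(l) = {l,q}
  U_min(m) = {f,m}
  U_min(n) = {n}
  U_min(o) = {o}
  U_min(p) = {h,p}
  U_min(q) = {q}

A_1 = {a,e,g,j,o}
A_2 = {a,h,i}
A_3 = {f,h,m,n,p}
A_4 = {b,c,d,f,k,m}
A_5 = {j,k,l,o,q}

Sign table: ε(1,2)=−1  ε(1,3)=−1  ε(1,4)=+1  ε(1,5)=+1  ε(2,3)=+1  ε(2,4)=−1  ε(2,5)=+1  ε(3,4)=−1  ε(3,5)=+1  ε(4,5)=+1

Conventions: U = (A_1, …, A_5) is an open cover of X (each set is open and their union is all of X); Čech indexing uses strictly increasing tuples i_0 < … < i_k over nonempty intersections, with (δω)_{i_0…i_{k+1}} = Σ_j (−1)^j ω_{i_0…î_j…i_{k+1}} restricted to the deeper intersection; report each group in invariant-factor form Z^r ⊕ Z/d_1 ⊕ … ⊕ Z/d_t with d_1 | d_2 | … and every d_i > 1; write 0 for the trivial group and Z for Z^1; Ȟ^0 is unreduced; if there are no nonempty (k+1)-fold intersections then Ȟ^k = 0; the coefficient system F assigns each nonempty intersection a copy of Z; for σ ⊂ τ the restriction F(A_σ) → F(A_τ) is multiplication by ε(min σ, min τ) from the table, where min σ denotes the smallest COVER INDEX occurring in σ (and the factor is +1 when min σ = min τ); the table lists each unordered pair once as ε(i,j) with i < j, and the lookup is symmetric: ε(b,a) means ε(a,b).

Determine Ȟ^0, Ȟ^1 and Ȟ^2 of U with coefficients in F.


Ȟ^0 = Z,  Ȟ^1 = Z,  Ȟ^2 = 0

nerve of the cover:
  A12={a} A15={j,o} A23={h} A34={f,m} A45={k}
C dims 5,5; δ0: rk 4, SNF 1^4
Ȟ^0 = (5 − 4) − 0 = 1, so Ȟ^0 ≅ Z
Ȟ^1 = (5 − 0) − 4 = 1, so Ȟ^1 ≅ Z
Ȟ^2 = (0 − 0) − 0 = 0, so Ȟ^2 ≅ 0


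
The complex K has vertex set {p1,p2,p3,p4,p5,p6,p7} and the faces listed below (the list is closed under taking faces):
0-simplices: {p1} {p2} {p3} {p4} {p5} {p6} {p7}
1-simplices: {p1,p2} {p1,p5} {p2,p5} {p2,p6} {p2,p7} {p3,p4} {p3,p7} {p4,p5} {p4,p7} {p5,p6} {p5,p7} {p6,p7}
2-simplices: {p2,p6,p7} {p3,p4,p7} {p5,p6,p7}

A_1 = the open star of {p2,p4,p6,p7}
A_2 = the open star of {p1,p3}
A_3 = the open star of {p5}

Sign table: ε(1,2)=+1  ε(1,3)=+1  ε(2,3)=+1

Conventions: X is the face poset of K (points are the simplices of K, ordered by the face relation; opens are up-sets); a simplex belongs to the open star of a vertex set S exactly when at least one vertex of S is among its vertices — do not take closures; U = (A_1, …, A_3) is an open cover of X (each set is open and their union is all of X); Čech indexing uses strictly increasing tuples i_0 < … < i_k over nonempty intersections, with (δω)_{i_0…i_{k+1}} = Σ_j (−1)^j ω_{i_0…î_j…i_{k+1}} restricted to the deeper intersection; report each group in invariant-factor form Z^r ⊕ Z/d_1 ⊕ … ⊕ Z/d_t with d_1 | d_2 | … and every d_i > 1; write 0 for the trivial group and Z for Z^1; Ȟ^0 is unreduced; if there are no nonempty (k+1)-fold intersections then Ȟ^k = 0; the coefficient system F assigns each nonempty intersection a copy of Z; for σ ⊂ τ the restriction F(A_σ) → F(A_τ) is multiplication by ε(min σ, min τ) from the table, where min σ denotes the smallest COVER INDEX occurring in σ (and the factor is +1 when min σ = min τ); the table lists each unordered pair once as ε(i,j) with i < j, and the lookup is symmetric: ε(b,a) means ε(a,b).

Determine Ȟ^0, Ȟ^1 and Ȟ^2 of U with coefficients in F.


nerve of the cover:
  A1={{p2},{p4},{p6},{p7},{p1,p2},{p2,p5},{p2,p6},{p2,p7},{p3,p4},{p3,p7},{p4,p5},{p4,p7},{p5,p6},{p5,p7},{p6,p7},{p2,p6,p7},{p3,p4,p7},{p5,p6,p7}} A2={{p1},{p3},{p1,p2},{p1,p5},{p3,p4},{p3,p7},{p3,p4,p7}} A3={{p5},{p1,p5},{p2,p5},{p4,p5},{p5,p6},{p5,p7},{p5,p6,p7}}
  A12={{p1,p2},{p3,p4},{p3,p7},{p3,p4,p7}} A13={{p2,p5},{p4,p5},{p5,p6},{p5,p7},{p5,p6,p7}} A23={{p1,p5}}
C dims 3,3; δ0: rk 2, SNF 1^2
Ȟ^0 = (3 − 2) − 0 = 1, so Ȟ^0 ≅ Z
Ȟ^1 = (3 − 0) − 2 = 1, so Ȟ^1 ≅ Z
Ȟ^2 = (0 − 0) − 0 = 0, so Ȟ^2 ≅ 0

Ȟ^0(U;F) ≅ Z,  Ȟ^1(U;F) ≅ Z,  Ȟ^2(U;F) ≅ 0
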